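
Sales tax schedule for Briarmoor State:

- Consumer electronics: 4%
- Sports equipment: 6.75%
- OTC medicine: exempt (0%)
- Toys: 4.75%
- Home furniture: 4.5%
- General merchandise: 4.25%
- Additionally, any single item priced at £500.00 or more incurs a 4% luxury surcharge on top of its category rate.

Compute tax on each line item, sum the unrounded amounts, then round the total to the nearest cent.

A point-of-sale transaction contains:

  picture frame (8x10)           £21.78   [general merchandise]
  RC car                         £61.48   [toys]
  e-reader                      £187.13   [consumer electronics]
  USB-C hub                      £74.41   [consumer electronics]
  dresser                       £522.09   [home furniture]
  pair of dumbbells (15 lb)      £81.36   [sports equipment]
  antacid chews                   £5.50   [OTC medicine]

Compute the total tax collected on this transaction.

£64.18

Picture frame (8x10) £21.78: general merchandise → 4.25% → £0.92565
RC car £61.48: toys → 4.75% → £2.9203
E-reader £187.13: consumer electronics → 4% → £7.4852
USB-C hub £74.41: consumer electronics → 4% → £2.9764
Dresser £522.09: home furniture → 4.5% + 4% surcharge = 8.5% → £44.37765
Pair of dumbbells (15 lb) £81.36: sports equipment → 6.75% → £5.4918
Antacid chews £5.50: OTC medicine → 0% → £0.00
Unrounded tax sum = £64.177 → £64.18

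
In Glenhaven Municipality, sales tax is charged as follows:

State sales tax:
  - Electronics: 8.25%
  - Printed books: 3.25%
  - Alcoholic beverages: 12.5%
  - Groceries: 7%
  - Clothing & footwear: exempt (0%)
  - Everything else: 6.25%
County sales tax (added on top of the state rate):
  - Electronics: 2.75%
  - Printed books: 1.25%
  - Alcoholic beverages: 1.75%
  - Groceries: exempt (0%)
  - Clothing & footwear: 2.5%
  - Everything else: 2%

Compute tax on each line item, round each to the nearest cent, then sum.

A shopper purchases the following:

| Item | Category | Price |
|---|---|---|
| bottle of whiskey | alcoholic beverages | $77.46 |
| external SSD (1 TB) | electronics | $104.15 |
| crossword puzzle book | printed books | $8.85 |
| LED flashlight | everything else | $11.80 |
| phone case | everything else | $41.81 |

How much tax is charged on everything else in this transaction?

LED flashlight $11.80: everything else → 6.25% + 2% county = 8.25% → $0.97
Phone case $41.81: everything else → 6.25% + 2% county = 8.25% → $3.45
Tax on everything else = $0.97 + $3.45 = $4.42

$4.42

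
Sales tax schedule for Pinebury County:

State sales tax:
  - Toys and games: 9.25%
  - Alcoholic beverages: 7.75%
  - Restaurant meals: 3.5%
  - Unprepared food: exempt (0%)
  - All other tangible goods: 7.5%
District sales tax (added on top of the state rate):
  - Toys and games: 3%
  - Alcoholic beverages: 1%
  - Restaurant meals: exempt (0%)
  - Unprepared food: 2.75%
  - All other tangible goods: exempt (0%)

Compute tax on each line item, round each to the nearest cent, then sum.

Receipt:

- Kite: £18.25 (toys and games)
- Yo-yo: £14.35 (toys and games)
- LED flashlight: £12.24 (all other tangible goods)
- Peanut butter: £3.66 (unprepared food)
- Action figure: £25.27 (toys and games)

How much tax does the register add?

Kite £18.25: toys and games → 9.25% + 3% district = 12.25% → £2.24
Yo-yo £14.35: toys and games → 9.25% + 3% district = 12.25% → £1.76
LED flashlight £12.24: all other tangible goods → 7.5% + 0% district = 7.5% → £0.92
Peanut butter £3.66: unprepared food → 0% + 2.75% district = 2.75% → £0.10
Action figure £25.27: toys and games → 9.25% + 3% district = 12.25% → £3.10
Total tax = £2.24 + £1.76 + £0.92 + £0.10 + £3.10 = £8.12

£8.12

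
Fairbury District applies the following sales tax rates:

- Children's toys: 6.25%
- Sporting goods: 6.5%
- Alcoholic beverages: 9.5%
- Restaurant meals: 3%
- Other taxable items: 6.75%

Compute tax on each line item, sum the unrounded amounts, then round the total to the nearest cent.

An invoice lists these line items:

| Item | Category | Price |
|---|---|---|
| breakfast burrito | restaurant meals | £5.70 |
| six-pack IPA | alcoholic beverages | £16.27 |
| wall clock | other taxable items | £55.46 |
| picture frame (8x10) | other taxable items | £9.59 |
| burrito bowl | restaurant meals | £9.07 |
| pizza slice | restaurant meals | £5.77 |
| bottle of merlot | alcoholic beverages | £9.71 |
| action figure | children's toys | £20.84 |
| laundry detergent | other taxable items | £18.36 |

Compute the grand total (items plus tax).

Breakfast burrito £5.70: restaurant meals → 3% → £0.171
Six-pack IPA £16.27: alcoholic beverages → 9.5% → £1.54565
Wall clock £55.46: other taxable items → 6.75% → £3.74355
Picture frame (8x10) £9.59: other taxable items → 6.75% → £0.647325
Burrito bowl £9.07: restaurant meals → 3% → £0.2721
Pizza slice £5.77: restaurant meals → 3% → £0.1731
Bottle of merlot £9.71: alcoholic beverages → 9.5% → £0.92245
Action figure £20.84: children's toys → 6.25% → £1.3025
Laundry detergent £18.36: other taxable items → 6.75% → £1.2393
Subtotal = £150.77; unrounded tax = £10.016975 → £10.02; total due = £160.79

£160.79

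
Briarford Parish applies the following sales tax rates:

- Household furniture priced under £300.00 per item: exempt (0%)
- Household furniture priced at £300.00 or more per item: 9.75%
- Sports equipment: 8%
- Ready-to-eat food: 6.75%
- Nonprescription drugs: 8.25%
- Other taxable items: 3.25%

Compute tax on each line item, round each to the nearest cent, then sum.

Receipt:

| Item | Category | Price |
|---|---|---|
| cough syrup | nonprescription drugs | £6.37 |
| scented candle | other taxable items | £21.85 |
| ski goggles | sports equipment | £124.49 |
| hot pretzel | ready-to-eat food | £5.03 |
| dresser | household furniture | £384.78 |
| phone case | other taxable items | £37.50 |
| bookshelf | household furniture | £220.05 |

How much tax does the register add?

£50.28

Cough syrup £6.37: nonprescription drugs → 8.25% → £0.53
Scented candle £21.85: other taxable items → 3.25% → £0.71
Ski goggles £124.49: sports equipment → 8% → £9.96
Hot pretzel £5.03: ready-to-eat food → 6.75% → £0.34
Dresser £384.78: household furniture, £300.00 or more → 9.75% → £37.52
Phone case £37.50: other taxable items → 3.25% → £1.22
Bookshelf £220.05: household furniture, under £300.00 → 0% → £0.00
Total tax = £0.53 + £0.71 + £9.96 + £0.34 + £37.52 + £1.22 = £50.28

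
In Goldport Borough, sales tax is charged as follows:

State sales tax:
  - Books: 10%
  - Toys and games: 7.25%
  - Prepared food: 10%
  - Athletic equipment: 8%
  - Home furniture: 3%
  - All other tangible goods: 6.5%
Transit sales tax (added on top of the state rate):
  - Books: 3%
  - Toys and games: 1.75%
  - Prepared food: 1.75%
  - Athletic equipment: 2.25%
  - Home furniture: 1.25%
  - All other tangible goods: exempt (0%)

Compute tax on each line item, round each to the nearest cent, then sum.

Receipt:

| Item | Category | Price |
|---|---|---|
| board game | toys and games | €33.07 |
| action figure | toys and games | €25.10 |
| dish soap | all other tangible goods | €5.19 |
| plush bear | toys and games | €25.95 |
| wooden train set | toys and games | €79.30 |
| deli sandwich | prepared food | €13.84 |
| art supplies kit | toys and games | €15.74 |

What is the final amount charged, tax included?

Board game €33.07: toys and games → 7.25% + 1.75% transit = 9% → €2.98
Action figure €25.10: toys and games → 7.25% + 1.75% transit = 9% → €2.26
Dish soap €5.19: all other tangible goods → 6.5% + 0% transit = 6.5% → €0.34
Plush bear €25.95: toys and games → 7.25% + 1.75% transit = 9% → €2.34
Wooden train set €79.30: toys and games → 7.25% + 1.75% transit = 9% → €7.14
Deli sandwich €13.84: prepared food → 10% + 1.75% transit = 11.75% → €1.63
Art supplies kit €15.74: toys and games → 7.25% + 1.75% transit = 9% → €1.42
Subtotal = €198.19; tax = €18.11; total due = €216.30

€216.30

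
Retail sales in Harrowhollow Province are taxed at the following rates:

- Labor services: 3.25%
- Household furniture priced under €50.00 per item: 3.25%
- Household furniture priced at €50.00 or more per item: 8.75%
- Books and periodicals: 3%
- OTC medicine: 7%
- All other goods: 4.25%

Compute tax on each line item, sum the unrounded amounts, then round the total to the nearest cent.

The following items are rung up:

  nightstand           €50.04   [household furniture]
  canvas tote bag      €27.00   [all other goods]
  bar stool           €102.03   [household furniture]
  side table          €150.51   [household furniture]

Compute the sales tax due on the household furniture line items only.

€26.48

Nightstand €50.04: household furniture, €50.00 or more → 8.75% → €4.3785
Bar stool €102.03: household furniture, €50.00 or more → 8.75% → €8.927625
Side table €150.51: household furniture, €50.00 or more → 8.75% → €13.169625
Tax on household furniture: unrounded sum = €26.47575 → €26.48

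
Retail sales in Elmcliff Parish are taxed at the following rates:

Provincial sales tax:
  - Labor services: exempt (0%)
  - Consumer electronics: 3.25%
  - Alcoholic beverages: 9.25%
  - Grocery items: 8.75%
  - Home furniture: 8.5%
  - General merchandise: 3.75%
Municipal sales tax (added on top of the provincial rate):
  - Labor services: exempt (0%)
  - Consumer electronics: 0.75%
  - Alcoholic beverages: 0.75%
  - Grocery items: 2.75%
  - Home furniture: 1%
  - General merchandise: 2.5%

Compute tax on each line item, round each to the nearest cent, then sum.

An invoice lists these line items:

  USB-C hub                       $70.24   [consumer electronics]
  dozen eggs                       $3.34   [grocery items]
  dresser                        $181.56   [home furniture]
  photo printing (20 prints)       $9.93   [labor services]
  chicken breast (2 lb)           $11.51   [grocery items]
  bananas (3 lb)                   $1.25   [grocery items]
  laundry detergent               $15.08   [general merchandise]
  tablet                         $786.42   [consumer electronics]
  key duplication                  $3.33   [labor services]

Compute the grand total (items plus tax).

$1136.96

USB-C hub $70.24: consumer electronics → 3.25% + 0.75% municipal = 4% → $2.81
Dozen eggs $3.34: grocery items → 8.75% + 2.75% municipal = 11.5% → $0.38
Dresser $181.56: home furniture → 8.5% + 1% municipal = 9.5% → $17.25
Photo printing (20 prints) $9.93: labor services → 0% + 0% municipal = 0% → $0.00
Chicken breast (2 lb) $11.51: grocery items → 8.75% + 2.75% municipal = 11.5% → $1.32
Bananas (3 lb) $1.25: grocery items → 8.75% + 2.75% municipal = 11.5% → $0.14
Laundry detergent $15.08: general merchandise → 3.75% + 2.5% municipal = 6.25% → $0.94
Tablet $786.42: consumer electronics → 3.25% + 0.75% municipal = 4% → $31.46
Key duplication $3.33: labor services → 0% + 0% municipal = 0% → $0.00
Subtotal = $1082.66; tax = $54.30; total due = $1136.96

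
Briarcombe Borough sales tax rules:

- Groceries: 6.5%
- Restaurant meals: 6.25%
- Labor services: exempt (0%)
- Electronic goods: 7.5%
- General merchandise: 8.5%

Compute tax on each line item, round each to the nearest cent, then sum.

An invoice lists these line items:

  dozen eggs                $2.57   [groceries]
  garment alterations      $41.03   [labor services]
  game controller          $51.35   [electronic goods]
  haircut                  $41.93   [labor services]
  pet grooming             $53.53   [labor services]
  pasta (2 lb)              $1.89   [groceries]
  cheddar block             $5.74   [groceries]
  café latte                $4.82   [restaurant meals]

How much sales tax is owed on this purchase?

$4.81

Dozen eggs $2.57: groceries → 6.5% → $0.17
Garment alterations $41.03: labor services → 0% → $0.00
Game controller $51.35: electronic goods → 7.5% → $3.85
Haircut $41.93: labor services → 0% → $0.00
Pet grooming $53.53: labor services → 0% → $0.00
Pasta (2 lb) $1.89: groceries → 6.5% → $0.12
Cheddar block $5.74: groceries → 6.5% → $0.37
Café latte $4.82: restaurant meals → 6.25% → $0.30
Total tax = $0.17 + $3.85 + $0.12 + $0.37 + $0.30 = $4.81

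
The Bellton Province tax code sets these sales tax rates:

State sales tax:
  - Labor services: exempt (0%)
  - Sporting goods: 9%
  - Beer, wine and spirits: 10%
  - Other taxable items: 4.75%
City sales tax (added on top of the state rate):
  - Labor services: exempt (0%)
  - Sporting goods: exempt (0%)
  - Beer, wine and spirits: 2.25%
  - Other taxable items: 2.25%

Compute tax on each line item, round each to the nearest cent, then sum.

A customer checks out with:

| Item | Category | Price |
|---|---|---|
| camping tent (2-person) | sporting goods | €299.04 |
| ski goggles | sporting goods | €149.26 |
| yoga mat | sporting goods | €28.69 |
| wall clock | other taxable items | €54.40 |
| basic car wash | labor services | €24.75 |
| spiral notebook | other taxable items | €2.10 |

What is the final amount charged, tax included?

€605.12

Camping tent (2-person) €299.04: sporting goods → 9% + 0% city = 9% → €26.91
Ski goggles €149.26: sporting goods → 9% + 0% city = 9% → €13.43
Yoga mat €28.69: sporting goods → 9% + 0% city = 9% → €2.58
Wall clock €54.40: other taxable items → 4.75% + 2.25% city = 7% → €3.81
Basic car wash €24.75: labor services → 0% + 0% city = 0% → €0.00
Spiral notebook €2.10: other taxable items → 4.75% + 2.25% city = 7% → €0.15
Subtotal = €558.24; tax = €46.88; total due = €605.12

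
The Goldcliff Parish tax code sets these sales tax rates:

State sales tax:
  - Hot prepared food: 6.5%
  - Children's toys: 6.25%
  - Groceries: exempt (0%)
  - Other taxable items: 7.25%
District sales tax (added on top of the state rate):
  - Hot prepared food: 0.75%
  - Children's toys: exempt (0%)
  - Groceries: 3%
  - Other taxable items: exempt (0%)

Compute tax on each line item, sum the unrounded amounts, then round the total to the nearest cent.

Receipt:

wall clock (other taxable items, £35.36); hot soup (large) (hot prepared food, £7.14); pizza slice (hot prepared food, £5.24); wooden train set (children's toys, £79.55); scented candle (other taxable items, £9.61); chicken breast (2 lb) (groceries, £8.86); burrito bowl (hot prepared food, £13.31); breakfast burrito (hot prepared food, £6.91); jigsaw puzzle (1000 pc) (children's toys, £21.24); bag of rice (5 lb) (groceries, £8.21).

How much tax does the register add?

£12.44

Wall clock £35.36: other taxable items → 7.25% + 0% district = 7.25% → £2.5636
Hot soup (large) £7.14: hot prepared food → 6.5% + 0.75% district = 7.25% → £0.51765
Pizza slice £5.24: hot prepared food → 6.5% + 0.75% district = 7.25% → £0.3799
Wooden train set £79.55: children's toys → 6.25% + 0% district = 6.25% → £4.971875
Scented candle £9.61: other taxable items → 7.25% + 0% district = 7.25% → £0.696725
Chicken breast (2 lb) £8.86: groceries → 0% + 3% district = 3% → £0.2658
Burrito bowl £13.31: hot prepared food → 6.5% + 0.75% district = 7.25% → £0.964975
Breakfast burrito £6.91: hot prepared food → 6.5% + 0.75% district = 7.25% → £0.500975
Jigsaw puzzle (1000 pc) £21.24: children's toys → 6.25% + 0% district = 6.25% → £1.3275
Bag of rice (5 lb) £8.21: groceries → 0% + 3% district = 3% → £0.2463
Unrounded tax sum = £12.4353 → £12.44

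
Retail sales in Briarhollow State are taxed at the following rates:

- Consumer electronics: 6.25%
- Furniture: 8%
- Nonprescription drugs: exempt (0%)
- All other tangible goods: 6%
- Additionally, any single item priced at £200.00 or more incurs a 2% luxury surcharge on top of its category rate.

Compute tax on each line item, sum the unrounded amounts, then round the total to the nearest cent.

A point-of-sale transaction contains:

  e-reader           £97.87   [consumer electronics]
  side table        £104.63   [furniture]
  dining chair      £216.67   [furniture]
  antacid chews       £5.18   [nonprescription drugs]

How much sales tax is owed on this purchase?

£36.15

E-reader £97.87: consumer electronics → 6.25% → £6.116875
Side table £104.63: furniture → 8% → £8.3704
Dining chair £216.67: furniture → 8% + 2% surcharge = 10% → £21.667
Antacid chews £5.18: nonprescription drugs → 0% → £0.00
Unrounded tax sum = £36.154275 → £36.15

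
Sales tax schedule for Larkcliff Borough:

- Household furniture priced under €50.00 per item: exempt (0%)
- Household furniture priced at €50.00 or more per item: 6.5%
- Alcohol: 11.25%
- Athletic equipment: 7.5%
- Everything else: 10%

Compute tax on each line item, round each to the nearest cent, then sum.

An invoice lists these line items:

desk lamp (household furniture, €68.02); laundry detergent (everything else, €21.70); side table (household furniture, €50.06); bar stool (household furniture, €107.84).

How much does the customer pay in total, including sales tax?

Desk lamp €68.02: household furniture, €50.00 or more → 6.5% → €4.42
Laundry detergent €21.70: everything else → 10% → €2.17
Side table €50.06: household furniture, €50.00 or more → 6.5% → €3.25
Bar stool €107.84: household furniture, €50.00 or more → 6.5% → €7.01
Subtotal = €247.62; tax = €16.85; total due = €264.47

€264.47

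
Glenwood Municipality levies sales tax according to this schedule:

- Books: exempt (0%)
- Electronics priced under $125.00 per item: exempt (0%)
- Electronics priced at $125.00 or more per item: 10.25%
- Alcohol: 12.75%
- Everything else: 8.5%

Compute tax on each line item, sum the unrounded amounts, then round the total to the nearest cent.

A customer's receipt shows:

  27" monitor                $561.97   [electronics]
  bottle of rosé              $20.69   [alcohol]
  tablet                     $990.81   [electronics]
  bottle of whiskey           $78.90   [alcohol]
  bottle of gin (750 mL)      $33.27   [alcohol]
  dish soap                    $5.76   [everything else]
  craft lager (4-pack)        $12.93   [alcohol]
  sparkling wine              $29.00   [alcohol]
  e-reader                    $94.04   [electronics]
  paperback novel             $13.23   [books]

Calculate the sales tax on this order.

27" monitor $561.97: electronics, $125.00 or more → 10.25% → $57.601925
Bottle of rosé $20.69: alcohol → 12.75% → $2.637975
Tablet $990.81: electronics, $125.00 or more → 10.25% → $101.558025
Bottle of whiskey $78.90: alcohol → 12.75% → $10.05975
Bottle of gin (750 mL) $33.27: alcohol → 12.75% → $4.241925
Dish soap $5.76: everything else → 8.5% → $0.4896
Craft lager (4-pack) $12.93: alcohol → 12.75% → $1.648575
Sparkling wine $29.00: alcohol → 12.75% → $3.6975
E-reader $94.04: electronics, under $125.00 → 0% → $0.00
Paperback novel $13.23: books → 0% → $0.00
Unrounded tax sum = $181.935275 → $181.94

$181.94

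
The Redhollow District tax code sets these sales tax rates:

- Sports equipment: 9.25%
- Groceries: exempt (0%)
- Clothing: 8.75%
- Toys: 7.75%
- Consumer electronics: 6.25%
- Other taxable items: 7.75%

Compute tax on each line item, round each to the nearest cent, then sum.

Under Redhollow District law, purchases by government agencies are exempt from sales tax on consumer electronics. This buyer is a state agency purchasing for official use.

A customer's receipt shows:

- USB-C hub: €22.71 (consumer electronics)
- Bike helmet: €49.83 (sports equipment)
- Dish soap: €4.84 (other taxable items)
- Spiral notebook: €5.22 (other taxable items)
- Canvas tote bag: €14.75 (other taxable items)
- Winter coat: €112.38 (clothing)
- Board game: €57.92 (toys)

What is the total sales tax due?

€20.85

USB-C hub €22.71: consumer electronics, buyer-exempt → 0% → €0.00
Bike helmet €49.83: sports equipment → 9.25% → €4.61
Dish soap €4.84: other taxable items → 7.75% → €0.38
Spiral notebook €5.22: other taxable items → 7.75% → €0.40
Canvas tote bag €14.75: other taxable items → 7.75% → €1.14
Winter coat €112.38: clothing → 8.75% → €9.83
Board game €57.92: toys → 7.75% → €4.49
Total tax = €4.61 + €0.38 + €0.40 + €1.14 + €9.83 + €4.49 = €20.85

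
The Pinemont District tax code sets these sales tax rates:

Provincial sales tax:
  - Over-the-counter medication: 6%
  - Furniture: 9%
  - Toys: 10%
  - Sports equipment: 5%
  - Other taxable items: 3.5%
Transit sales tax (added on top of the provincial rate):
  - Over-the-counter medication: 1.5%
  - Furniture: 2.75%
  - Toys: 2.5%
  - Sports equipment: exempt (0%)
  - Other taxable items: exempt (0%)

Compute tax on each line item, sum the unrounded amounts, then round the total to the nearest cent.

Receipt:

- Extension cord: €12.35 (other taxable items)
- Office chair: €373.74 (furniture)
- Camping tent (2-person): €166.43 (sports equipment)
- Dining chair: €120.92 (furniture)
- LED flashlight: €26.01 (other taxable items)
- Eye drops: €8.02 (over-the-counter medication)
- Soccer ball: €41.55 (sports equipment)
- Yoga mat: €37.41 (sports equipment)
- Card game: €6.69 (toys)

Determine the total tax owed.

€73.17

Extension cord €12.35: other taxable items → 3.5% + 0% transit = 3.5% → €0.43225
Office chair €373.74: furniture → 9% + 2.75% transit = 11.75% → €43.91445
Camping tent (2-person) €166.43: sports equipment → 5% + 0% transit = 5% → €8.3215
Dining chair €120.92: furniture → 9% + 2.75% transit = 11.75% → €14.2081
LED flashlight €26.01: other taxable items → 3.5% + 0% transit = 3.5% → €0.91035
Eye drops €8.02: over-the-counter medication → 6% + 1.5% transit = 7.5% → €0.6015
Soccer ball €41.55: sports equipment → 5% + 0% transit = 5% → €2.0775
Yoga mat €37.41: sports equipment → 5% + 0% transit = 5% → €1.8705
Card game €6.69: toys → 10% + 2.5% transit = 12.5% → €0.83625
Unrounded tax sum = €73.1724 → €73.17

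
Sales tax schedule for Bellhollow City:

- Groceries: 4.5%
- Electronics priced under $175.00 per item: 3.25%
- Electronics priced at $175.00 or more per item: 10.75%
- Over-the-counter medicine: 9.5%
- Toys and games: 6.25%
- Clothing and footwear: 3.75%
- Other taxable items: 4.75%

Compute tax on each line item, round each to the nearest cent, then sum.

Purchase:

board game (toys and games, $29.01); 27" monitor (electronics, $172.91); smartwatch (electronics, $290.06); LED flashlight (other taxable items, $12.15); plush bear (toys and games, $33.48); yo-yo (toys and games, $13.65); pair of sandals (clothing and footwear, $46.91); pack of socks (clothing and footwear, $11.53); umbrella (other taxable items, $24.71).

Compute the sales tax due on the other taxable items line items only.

$1.75

LED flashlight $12.15: other taxable items → 4.75% → $0.58
Umbrella $24.71: other taxable items → 4.75% → $1.17
Tax on other taxable items = $0.58 + $1.17 = $1.75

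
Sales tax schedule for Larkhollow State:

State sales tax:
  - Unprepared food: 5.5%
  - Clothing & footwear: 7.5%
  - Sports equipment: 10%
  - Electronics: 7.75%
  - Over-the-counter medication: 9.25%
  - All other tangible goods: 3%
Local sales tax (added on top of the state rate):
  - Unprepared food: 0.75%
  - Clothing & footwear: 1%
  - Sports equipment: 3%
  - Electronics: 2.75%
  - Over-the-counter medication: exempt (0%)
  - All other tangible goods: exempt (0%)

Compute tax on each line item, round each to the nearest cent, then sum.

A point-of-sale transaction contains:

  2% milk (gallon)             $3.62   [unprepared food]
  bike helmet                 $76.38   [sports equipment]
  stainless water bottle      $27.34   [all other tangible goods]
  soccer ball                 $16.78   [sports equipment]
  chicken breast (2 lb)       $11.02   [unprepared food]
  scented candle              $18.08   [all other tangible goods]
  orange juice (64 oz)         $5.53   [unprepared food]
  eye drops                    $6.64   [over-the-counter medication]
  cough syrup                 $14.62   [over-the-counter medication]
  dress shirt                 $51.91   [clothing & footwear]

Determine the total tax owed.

$21.11

2% milk (gallon) $3.62: unprepared food → 5.5% + 0.75% local = 6.25% → $0.23
Bike helmet $76.38: sports equipment → 10% + 3% local = 13% → $9.93
Stainless water bottle $27.34: all other tangible goods → 3% + 0% local = 3% → $0.82
Soccer ball $16.78: sports equipment → 10% + 3% local = 13% → $2.18
Chicken breast (2 lb) $11.02: unprepared food → 5.5% + 0.75% local = 6.25% → $0.69
Scented candle $18.08: all other tangible goods → 3% + 0% local = 3% → $0.54
Orange juice (64 oz) $5.53: unprepared food → 5.5% + 0.75% local = 6.25% → $0.35
Eye drops $6.64: over-the-counter medication → 9.25% + 0% local = 9.25% → $0.61
Cough syrup $14.62: over-the-counter medication → 9.25% + 0% local = 9.25% → $1.35
Dress shirt $51.91: clothing & footwear → 7.5% + 1% local = 8.5% → $4.41
Total tax = $0.23 + $9.93 + $0.82 + $2.18 + $0.69 + $0.54 + $0.35 + $0.61 + $1.35 + $4.41 = $21.11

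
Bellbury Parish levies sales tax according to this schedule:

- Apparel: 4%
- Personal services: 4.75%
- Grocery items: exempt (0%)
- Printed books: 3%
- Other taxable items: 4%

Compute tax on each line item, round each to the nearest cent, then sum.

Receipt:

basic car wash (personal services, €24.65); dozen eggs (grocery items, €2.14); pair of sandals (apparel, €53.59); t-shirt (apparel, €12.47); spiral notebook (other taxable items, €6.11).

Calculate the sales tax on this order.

€4.05

Basic car wash €24.65: personal services → 4.75% → €1.17
Dozen eggs €2.14: grocery items → 0% → €0.00
Pair of sandals €53.59: apparel → 4% → €2.14
T-shirt €12.47: apparel → 4% → €0.50
Spiral notebook €6.11: other taxable items → 4% → €0.24
Total tax = €1.17 + €2.14 + €0.50 + €0.24 = €4.05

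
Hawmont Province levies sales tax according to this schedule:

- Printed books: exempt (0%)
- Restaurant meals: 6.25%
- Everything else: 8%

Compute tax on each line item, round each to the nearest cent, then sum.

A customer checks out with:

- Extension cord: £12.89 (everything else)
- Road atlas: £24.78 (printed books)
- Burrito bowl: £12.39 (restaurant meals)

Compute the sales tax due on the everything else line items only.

£1.03

Extension cord £12.89: everything else → 8% → £1.03
Tax on everything else = £1.03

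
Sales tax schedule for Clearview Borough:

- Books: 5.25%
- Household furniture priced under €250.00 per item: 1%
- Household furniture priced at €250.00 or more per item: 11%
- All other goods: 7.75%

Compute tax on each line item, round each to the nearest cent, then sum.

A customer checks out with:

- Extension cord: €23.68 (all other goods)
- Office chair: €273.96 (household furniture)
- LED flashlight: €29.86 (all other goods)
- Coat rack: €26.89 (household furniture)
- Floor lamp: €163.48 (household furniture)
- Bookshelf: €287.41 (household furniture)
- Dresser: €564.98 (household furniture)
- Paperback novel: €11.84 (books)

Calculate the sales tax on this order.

Extension cord €23.68: all other goods → 7.75% → €1.84
Office chair €273.96: household furniture, €250.00 or more → 11% → €30.14
LED flashlight €29.86: all other goods → 7.75% → €2.31
Coat rack €26.89: household furniture, under €250.00 → 1% → €0.27
Floor lamp €163.48: household furniture, under €250.00 → 1% → €1.63
Bookshelf €287.41: household furniture, €250.00 or more → 11% → €31.62
Dresser €564.98: household furniture, €250.00 or more → 11% → €62.15
Paperback novel €11.84: books → 5.25% → €0.62
Total tax = €1.84 + €30.14 + €2.31 + €0.27 + €1.63 + €31.62 + €62.15 + €0.62 = €130.58

€130.58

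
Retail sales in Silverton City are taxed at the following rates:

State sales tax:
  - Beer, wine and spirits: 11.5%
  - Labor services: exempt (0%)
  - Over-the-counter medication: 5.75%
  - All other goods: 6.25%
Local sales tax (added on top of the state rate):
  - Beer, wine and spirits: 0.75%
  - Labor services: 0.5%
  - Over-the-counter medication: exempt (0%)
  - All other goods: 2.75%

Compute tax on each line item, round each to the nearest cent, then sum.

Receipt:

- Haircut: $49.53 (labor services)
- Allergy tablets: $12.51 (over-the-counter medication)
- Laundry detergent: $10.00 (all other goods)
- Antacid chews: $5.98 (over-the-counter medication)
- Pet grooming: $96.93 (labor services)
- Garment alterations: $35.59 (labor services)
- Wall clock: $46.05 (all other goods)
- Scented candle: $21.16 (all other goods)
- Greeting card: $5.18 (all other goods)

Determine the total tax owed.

Haircut $49.53: labor services → 0% + 0.5% local = 0.5% → $0.25
Allergy tablets $12.51: over-the-counter medication → 5.75% + 0% local = 5.75% → $0.72
Laundry detergent $10.00: all other goods → 6.25% + 2.75% local = 9% → $0.90
Antacid chews $5.98: over-the-counter medication → 5.75% + 0% local = 5.75% → $0.34
Pet grooming $96.93: labor services → 0% + 0.5% local = 0.5% → $0.48
Garment alterations $35.59: labor services → 0% + 0.5% local = 0.5% → $0.18
Wall clock $46.05: all other goods → 6.25% + 2.75% local = 9% → $4.14
Scented candle $21.16: all other goods → 6.25% + 2.75% local = 9% → $1.90
Greeting card $5.18: all other goods → 6.25% + 2.75% local = 9% → $0.47
Total tax = $0.25 + $0.72 + $0.90 + $0.34 + $0.48 + $0.18 + $4.14 + $1.90 + $0.47 = $9.38

$9.38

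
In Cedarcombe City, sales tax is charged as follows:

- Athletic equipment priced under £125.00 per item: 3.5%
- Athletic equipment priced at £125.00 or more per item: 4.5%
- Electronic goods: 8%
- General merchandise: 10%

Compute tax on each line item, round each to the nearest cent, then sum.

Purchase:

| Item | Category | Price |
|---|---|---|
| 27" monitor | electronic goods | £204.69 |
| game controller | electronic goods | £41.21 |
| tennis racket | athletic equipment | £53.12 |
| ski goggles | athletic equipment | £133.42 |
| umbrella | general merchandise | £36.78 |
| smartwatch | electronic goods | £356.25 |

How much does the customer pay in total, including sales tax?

£885.19

27" monitor £204.69: electronic goods → 8% → £16.38
Game controller £41.21: electronic goods → 8% → £3.30
Tennis racket £53.12: athletic equipment, under £125.00 → 3.5% → £1.86
Ski goggles £133.42: athletic equipment, £125.00 or more → 4.5% → £6.00
Umbrella £36.78: general merchandise → 10% → £3.68
Smartwatch £356.25: electronic goods → 8% → £28.50
Subtotal = £825.47; tax = £59.72; total due = £885.19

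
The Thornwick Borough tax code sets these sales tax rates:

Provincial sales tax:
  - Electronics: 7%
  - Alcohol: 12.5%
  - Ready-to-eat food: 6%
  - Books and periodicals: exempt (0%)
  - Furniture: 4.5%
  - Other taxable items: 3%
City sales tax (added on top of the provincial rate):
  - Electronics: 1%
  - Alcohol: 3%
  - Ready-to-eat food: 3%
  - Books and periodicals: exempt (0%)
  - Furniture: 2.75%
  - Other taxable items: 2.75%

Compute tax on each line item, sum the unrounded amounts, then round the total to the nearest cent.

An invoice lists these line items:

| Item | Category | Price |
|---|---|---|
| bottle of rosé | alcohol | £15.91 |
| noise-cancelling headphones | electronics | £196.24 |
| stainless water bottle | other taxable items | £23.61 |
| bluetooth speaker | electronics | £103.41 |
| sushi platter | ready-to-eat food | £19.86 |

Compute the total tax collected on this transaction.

£29.58

Bottle of rosé £15.91: alcohol → 12.5% + 3% city = 15.5% → £2.46605
Noise-cancelling headphones £196.24: electronics → 7% + 1% city = 8% → £15.6992
Stainless water bottle £23.61: other taxable items → 3% + 2.75% city = 5.75% → £1.357575
Bluetooth speaker £103.41: electronics → 7% + 1% city = 8% → £8.2728
Sushi platter £19.86: ready-to-eat food → 6% + 3% city = 9% → £1.7874
Unrounded tax sum = £29.583025 → £29.58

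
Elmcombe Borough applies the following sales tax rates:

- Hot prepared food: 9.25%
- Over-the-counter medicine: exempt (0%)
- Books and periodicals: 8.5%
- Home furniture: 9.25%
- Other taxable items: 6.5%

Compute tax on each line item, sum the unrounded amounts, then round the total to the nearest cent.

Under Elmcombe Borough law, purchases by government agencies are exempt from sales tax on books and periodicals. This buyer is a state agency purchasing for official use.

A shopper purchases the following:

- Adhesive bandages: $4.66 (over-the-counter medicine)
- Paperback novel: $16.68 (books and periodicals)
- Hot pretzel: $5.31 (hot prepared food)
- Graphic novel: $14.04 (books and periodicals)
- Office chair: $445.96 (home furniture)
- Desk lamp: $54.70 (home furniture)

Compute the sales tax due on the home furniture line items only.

$46.31

Office chair $445.96: home furniture → 9.25% → $41.2513
Desk lamp $54.70: home furniture → 9.25% → $5.05975
Tax on home furniture: unrounded sum = $46.31105 → $46.31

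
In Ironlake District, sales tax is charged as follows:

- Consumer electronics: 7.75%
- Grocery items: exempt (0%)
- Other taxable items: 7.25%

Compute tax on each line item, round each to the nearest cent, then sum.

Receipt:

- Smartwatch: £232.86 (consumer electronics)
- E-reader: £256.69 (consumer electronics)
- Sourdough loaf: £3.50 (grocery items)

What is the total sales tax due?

£37.94

Smartwatch £232.86: consumer electronics → 7.75% → £18.05
E-reader £256.69: consumer electronics → 7.75% → £19.89
Sourdough loaf £3.50: grocery items → 0% → £0.00
Total tax = £18.05 + £19.89 = £37.94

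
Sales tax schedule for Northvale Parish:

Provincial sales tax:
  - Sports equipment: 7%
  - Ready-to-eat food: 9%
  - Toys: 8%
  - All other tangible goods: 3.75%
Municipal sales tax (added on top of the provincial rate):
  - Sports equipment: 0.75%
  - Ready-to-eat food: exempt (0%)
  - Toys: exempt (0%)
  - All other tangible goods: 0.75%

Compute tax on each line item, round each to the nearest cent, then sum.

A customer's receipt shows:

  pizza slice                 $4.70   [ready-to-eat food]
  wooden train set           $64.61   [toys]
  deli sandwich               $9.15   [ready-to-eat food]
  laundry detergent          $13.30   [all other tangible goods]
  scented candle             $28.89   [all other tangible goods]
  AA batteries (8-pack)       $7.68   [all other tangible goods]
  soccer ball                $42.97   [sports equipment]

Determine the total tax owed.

$11.99

Pizza slice $4.70: ready-to-eat food → 9% + 0% municipal = 9% → $0.42
Wooden train set $64.61: toys → 8% + 0% municipal = 8% → $5.17
Deli sandwich $9.15: ready-to-eat food → 9% + 0% municipal = 9% → $0.82
Laundry detergent $13.30: all other tangible goods → 3.75% + 0.75% municipal = 4.5% → $0.60
Scented candle $28.89: all other tangible goods → 3.75% + 0.75% municipal = 4.5% → $1.30
AA batteries (8-pack) $7.68: all other tangible goods → 3.75% + 0.75% municipal = 4.5% → $0.35
Soccer ball $42.97: sports equipment → 7% + 0.75% municipal = 7.75% → $3.33
Total tax = $0.42 + $5.17 + $0.82 + $0.60 + $1.30 + $0.35 + $3.33 = $11.99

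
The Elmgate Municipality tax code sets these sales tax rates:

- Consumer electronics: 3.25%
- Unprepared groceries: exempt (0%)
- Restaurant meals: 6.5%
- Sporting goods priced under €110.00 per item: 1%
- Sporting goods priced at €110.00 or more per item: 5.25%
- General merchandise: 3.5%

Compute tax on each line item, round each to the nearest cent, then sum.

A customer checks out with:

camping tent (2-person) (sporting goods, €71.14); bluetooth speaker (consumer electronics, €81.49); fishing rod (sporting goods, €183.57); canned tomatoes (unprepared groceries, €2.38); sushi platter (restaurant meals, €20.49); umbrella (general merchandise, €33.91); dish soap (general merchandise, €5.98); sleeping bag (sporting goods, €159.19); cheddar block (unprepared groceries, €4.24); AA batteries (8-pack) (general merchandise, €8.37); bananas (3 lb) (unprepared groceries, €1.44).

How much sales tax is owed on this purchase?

€24.38

Camping tent (2-person) €71.14: sporting goods, under €110.00 → 1% → €0.71
Bluetooth speaker €81.49: consumer electronics → 3.25% → €2.65
Fishing rod €183.57: sporting goods, €110.00 or more → 5.25% → €9.64
Canned tomatoes €2.38: unprepared groceries → 0% → €0.00
Sushi platter €20.49: restaurant meals → 6.5% → €1.33
Umbrella €33.91: general merchandise → 3.5% → €1.19
Dish soap €5.98: general merchandise → 3.5% → €0.21
Sleeping bag €159.19: sporting goods, €110.00 or more → 5.25% → €8.36
Cheddar block €4.24: unprepared groceries → 0% → €0.00
AA batteries (8-pack) €8.37: general merchandise → 3.5% → €0.29
Bananas (3 lb) €1.44: unprepared groceries → 0% → €0.00
Total tax = €0.71 + €2.65 + €9.64 + €1.33 + €1.19 + €0.21 + €8.36 + €0.29 = €24.38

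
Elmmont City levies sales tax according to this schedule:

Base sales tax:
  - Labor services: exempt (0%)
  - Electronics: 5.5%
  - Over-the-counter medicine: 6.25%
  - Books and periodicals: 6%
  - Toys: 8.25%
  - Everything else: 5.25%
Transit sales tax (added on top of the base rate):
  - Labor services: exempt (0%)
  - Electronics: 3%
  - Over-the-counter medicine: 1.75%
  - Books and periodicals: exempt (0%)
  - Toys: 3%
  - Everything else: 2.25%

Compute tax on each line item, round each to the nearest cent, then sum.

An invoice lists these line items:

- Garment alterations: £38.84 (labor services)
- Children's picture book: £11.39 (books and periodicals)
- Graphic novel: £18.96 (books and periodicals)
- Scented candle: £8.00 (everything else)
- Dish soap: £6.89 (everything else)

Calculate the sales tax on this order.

£2.94

Garment alterations £38.84: labor services → 0% + 0% transit = 0% → £0.00
Children's picture book £11.39: books and periodicals → 6% + 0% transit = 6% → £0.68
Graphic novel £18.96: books and periodicals → 6% + 0% transit = 6% → £1.14
Scented candle £8.00: everything else → 5.25% + 2.25% transit = 7.5% → £0.60
Dish soap £6.89: everything else → 5.25% + 2.25% transit = 7.5% → £0.52
Total tax = £0.68 + £1.14 + £0.60 + £0.52 = £2.94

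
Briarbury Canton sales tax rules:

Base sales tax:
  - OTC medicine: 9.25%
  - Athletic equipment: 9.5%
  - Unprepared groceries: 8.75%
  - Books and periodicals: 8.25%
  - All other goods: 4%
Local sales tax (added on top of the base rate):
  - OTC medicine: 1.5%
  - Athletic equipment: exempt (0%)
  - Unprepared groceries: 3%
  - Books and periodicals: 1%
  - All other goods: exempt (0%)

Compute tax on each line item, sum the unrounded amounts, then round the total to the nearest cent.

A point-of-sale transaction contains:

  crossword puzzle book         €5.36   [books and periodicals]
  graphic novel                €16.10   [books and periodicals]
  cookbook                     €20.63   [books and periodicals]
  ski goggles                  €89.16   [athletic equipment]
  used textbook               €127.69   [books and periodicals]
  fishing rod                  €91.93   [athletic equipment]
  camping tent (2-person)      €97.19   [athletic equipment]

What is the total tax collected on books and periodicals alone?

Crossword puzzle book €5.36: books and periodicals → 8.25% + 1% local = 9.25% → €0.4958
Graphic novel €16.10: books and periodicals → 8.25% + 1% local = 9.25% → €1.48925
Cookbook €20.63: books and periodicals → 8.25% + 1% local = 9.25% → €1.908275
Used textbook €127.69: books and periodicals → 8.25% + 1% local = 9.25% → €11.811325
Tax on books and periodicals: unrounded sum = €15.70465 → €15.70

€15.70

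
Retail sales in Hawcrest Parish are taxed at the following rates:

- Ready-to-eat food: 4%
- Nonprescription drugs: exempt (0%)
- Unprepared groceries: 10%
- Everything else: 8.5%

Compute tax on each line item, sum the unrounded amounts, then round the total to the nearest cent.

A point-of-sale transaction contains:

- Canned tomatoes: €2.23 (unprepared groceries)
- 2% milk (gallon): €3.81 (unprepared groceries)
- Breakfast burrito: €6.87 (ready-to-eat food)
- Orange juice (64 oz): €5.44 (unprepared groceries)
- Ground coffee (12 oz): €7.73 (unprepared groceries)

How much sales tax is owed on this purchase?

Canned tomatoes €2.23: unprepared groceries → 10% → €0.223
2% milk (gallon) €3.81: unprepared groceries → 10% → €0.381
Breakfast burrito €6.87: ready-to-eat food → 4% → €0.2748
Orange juice (64 oz) €5.44: unprepared groceries → 10% → €0.544
Ground coffee (12 oz) €7.73: unprepared groceries → 10% → €0.773
Unrounded tax sum = €2.1958 → €2.20

€2.20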